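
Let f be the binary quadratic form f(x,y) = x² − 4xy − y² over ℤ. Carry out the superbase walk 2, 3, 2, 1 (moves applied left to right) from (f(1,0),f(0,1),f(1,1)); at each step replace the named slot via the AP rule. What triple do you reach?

start (1,-1,-4) = (f(1,0),f(0,1),f(1,1))
replace slot 2: 2·(1+(-4)) − (-1) = -5 → (1,-5,-4)
replace slot 3: 2·(1+(-5)) − (-4) = -4 → (1,-5,-4)
replace slot 2: 2·(1+(-4)) − (-5) = -1 → (1,-1,-4)
replace slot 1: 2·((-1)+(-4)) − 1 = -11 → (-11,-1,-4)

-11,-1,-4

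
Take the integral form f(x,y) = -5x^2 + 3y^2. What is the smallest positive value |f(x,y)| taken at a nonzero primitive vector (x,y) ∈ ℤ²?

descent: ρ → (3,6,-2)  [lands on river]
river: ρ → (-2,6,3)
closes: descent 1, river 2
min |a| on river = 2

2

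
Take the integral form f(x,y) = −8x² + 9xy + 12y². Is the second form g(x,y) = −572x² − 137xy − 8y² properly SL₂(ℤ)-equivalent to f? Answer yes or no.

D₁ = 465, D₂ = 465
river cycle of f (length 10): (12, 15, -5), (-5, 15, 12), (12, 9, -8), (-8, 7, 13), (13, 19, -2), (-2, 21, 3), (3, 21, -2), (-2, 19, 13), (13, 7, -8), (-8, 9, 12)
river cycle of g (length 10): (-8, 9, 12), (12, 15, -5), (-5, 15, 12), (12, 9, -8), (-8, 7, 13), (13, 19, -2), (-2, 21, 3), (3, 21, -2), (-2, 19, 13), (13, 7, -8)
cycles coincide ⇒ equivalent

yes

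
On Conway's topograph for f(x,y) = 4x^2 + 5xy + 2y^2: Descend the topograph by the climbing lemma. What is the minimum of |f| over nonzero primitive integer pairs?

translate: b→-3 (≡5 mod 8), so (4,5,2)→(4,-3,1)
flip: (4,-3,1)→(1,3,4)
translate: b→1 (≡3 mod 2), so (1,3,4)→(1,1,2)
reduced (well bottom): (1,1,2) with a≤c, −a<b≤a
well minimum = a = 1

1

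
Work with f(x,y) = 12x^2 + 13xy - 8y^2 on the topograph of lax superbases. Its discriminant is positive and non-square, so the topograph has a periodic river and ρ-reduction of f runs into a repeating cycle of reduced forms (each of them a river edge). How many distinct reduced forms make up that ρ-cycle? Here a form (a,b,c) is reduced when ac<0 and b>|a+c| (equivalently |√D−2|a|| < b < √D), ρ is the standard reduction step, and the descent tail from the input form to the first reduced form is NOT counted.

D = 553, ⌊√D⌋ = 23
river: ρ → (-8,19,6)
river: ρ → (6,17,-11)
river: ρ → (-11,5,12)
river: ρ → (12,19,-4)
river: ρ → (-4,21,7)
river: ρ → (7,21,-4)
river: ρ → (-4,19,12)
river: ρ → (12,5,-11)
river: ρ → (-11,17,6)
river: ρ → (6,19,-8)
river: ρ → (-8,13,12)
river: ρ → (12,11,-9)
river: ρ → (-9,7,14)
river: ρ → (14,21,-2)
river: ρ → (-2,23,3)
river: ρ → (3,19,-16)
river: ρ → (-16,13,6)
river: ρ → (6,23,-1)
river: ρ → (-1,23,6)
river: ρ → (6,13,-16)
river: ρ → (-16,19,3)
river: ρ → (3,23,-2)
river: ρ → (-2,21,14)
river: ρ → (14,7,-9)
river: ρ → (-9,11,12)
river: ρ → (12,13,-8)
ρ-cycle length = 26 (tail of 0 descent steps not counted)

26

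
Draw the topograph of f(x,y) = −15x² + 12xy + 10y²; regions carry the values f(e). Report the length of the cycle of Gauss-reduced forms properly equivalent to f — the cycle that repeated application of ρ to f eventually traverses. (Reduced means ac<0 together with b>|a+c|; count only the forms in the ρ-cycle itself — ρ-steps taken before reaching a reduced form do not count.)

D = 744, ⌊√D⌋ = 27
river: ρ → (10,8,-17)
river: ρ → (-17,26,1)
river: ρ → (1,26,-17)
river: ρ → (-17,8,10)
river: ρ → (10,12,-15)
river: ρ → (-15,18,7)
river: ρ → (7,24,-6)
river: ρ → (-6,24,7)
river: ρ → (7,18,-15)
river: ρ → (-15,12,10)
ρ-cycle length = 10 (tail of 0 descent steps not counted)

10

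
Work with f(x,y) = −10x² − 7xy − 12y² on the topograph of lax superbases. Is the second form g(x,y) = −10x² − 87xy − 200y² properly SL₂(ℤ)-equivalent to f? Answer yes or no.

D₁ = -431, D₂ = -431
f is negative-definite; reduce −f:
−f: reduced (well bottom): (10,7,12) with a≤c, −a<b≤a
flip sign back: reduced form of f is (-10,-7,-12)
g is negative-definite; reduce −g:
−g: translate: b→7 (≡87 mod 20), so (10,87,200)→(10,7,12)
−g: reduced (well bottom): (10,7,12) with a≤c, −a<b≤a
flip sign back: reduced form of g is (-10,-7,-12)
reduced forms (-10, -7, -12) vs (-10, -7, -12) ⇒ equivalent

yes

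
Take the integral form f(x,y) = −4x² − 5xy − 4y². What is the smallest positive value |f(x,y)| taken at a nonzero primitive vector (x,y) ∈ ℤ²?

translate: b→-3 (≡5 mod 8), so (4,5,4)→(4,-3,3)
flip: (4,-3,3)→(3,3,4)
reduced (well bottom): (3,3,4) with a≤c, −a<b≤a
well minimum |f| = |-3| = 3 (negative-definite)

3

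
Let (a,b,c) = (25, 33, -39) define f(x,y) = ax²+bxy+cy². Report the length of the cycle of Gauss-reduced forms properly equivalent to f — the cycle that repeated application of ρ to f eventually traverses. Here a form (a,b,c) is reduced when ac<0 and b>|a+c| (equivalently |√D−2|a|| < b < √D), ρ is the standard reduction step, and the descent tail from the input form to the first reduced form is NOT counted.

D = 4989, ⌊√D⌋ = 70
river: ρ → (-39,45,19)
river: ρ → (19,69,-3)
river: ρ → (-3,69,19)
river: ρ → (19,45,-39)
river: ρ → (-39,33,25)
river: ρ → (25,67,-5)
river: ρ → (-5,63,51)
river: ρ → (51,39,-17)
river: ρ → (-17,63,15)
river: ρ → (15,57,-29)
river: ρ → (-29,59,13)
river: ρ → (13,45,-57)
river: ρ → (-57,69,1)
river: ρ → (1,69,-57)
river: ρ → (-57,45,13)
river: ρ → (13,59,-29)
river: ρ → (-29,57,15)
river: ρ → (15,63,-17)
river: ρ → (-17,39,51)
river: ρ → (51,63,-5)
river: ρ → (-5,67,25)
river: ρ → (25,33,-39)
ρ-cycle length = 22 (tail of 0 descent steps not counted)

22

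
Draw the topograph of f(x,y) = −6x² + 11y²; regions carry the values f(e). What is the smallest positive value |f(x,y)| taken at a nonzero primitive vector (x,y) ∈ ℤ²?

descent: ρ → (11,0,-6)
descent: ρ → (-6,12,5)  [lands on river]
river: ρ → (5,8,-10)
river: ρ → (-10,12,3)
river: ρ → (3,12,-10)
river: ρ → (-10,8,5)
river: ρ → (5,12,-6)
closes: descent 2, river 6
min |a| on river = 3

3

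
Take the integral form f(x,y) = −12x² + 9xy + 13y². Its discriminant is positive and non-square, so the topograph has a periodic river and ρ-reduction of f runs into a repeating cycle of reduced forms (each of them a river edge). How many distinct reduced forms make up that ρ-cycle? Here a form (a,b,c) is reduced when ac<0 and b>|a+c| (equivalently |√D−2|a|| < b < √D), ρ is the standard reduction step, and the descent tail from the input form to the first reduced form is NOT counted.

D = 705, ⌊√D⌋ = 26
river: ρ → (13,17,-8)
river: ρ → (-8,15,15)
river: ρ → (15,15,-8)
river: ρ → (-8,17,13)
river: ρ → (13,9,-12)
river: ρ → (-12,15,10)
river: ρ → (10,25,-2)
river: ρ → (-2,23,22)
river: ρ → (22,21,-3)
river: ρ → (-3,21,22)
river: ρ → (22,23,-2)
river: ρ → (-2,25,10)
river: ρ → (10,15,-12)
river: ρ → (-12,9,13)
ρ-cycle length = 14 (tail of 0 descent steps not counted)

14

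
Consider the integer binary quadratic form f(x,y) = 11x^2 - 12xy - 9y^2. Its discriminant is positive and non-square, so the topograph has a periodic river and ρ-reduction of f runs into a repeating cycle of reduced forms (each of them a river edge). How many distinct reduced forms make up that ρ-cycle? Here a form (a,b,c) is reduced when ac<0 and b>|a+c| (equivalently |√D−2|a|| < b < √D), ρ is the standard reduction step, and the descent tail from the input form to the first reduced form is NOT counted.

D = 540, ⌊√D⌋ = 23
descent: ρ → (-9,12,11)  [lands on river]
river: ρ → (11,10,-10)
river: ρ → (-10,10,11)
river: ρ → (11,12,-9)
river: ρ → (-9,6,14)
river: ρ → (14,22,-1)
river: ρ → (-1,22,14)
river: ρ → (14,6,-9)
ρ-cycle length = 8 (tail of 1 descent step not counted)

8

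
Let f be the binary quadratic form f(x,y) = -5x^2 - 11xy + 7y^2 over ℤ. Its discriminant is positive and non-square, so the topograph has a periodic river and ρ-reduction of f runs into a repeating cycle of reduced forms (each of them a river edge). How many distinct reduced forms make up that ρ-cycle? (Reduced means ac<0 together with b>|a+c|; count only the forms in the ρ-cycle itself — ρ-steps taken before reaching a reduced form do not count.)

D = 261, ⌊√D⌋ = 16
descent: ρ → (7,11,-5)  [lands on river]
river: ρ → (-5,9,9)
river: ρ → (9,9,-5)
river: ρ → (-5,11,7)
river: ρ → (7,3,-9)
river: ρ → (-9,15,1)
river: ρ → (1,15,-9)
river: ρ → (-9,3,7)
ρ-cycle length = 8 (tail of 1 descent step not counted)

8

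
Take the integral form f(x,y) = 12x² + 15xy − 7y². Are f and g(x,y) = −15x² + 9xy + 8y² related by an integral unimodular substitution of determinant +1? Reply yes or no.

D₁ = 561, D₂ = 561
river cycle of f (length 16): (-7, 13, 14), (14, 15, -6), (-6, 21, 5), (5, 19, -10), (-10, 21, 3), (3, 21, -10), (-10, 19, 5), (5, 21, -6), (-6, 15, 14), (14, 13, -7), … (6 more)
river cycle of g (length 10): (8, 23, -1), (-1, 23, 8), (8, 9, -15), (-15, 21, 2), (2, 23, -4), (-4, 17, 17), (17, 17, -4), (-4, 23, 2), (2, 21, -15), (-15, 9, 8)
cycles differ ⇒ inequivalent

no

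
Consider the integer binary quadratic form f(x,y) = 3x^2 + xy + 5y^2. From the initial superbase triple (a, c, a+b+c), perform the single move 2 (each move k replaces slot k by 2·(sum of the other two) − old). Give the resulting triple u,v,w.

start (3,5,9) = (f(1,0),f(0,1),f(1,1))
replace slot 2: 2·(3+9) − 5 = 19 → (3,19,9)

3,19,9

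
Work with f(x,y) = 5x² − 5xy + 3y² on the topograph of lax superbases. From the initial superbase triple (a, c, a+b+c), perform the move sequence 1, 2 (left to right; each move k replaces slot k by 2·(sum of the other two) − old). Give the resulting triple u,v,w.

start (5,3,3) = (f(1,0),f(0,1),f(1,1))
replace slot 1: 2·(3+3) − 5 = 7 → (7,3,3)
replace slot 2: 2·(7+3) − 3 = 17 → (7,17,3)

7,17,3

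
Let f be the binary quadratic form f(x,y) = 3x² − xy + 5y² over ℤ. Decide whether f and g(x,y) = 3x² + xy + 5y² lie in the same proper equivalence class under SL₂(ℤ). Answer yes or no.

D₁ = -59, D₂ = -59
f: reduced (well bottom): (3,-1,5) with a≤c, −a<b≤a
g: reduced (well bottom): (3,1,5) with a≤c, −a<b≤a
reduced forms (3, -1, 5) vs (3, 1, 5) ⇒ inequivalent

no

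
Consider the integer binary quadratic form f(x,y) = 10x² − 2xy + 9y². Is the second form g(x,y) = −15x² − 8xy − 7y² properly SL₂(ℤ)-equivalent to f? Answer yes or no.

D₁ = -356, D₂ = -356
f: flip: (10,-2,9)→(9,2,10)
f: reduced (well bottom): (9,2,10) with a≤c, −a<b≤a
g is negative-definite; reduce −g:
−g: flip: (15,8,7)→(7,-8,15)
−g: translate: b→6 (≡-8 mod 14), so (7,-8,15)→(7,6,14)
−g: reduced (well bottom): (7,6,14) with a≤c, −a<b≤a
flip sign back: reduced form of g is (-7,-6,-14)
reduced forms (9, 2, 10) vs (-7, -6, -14) ⇒ inequivalent

no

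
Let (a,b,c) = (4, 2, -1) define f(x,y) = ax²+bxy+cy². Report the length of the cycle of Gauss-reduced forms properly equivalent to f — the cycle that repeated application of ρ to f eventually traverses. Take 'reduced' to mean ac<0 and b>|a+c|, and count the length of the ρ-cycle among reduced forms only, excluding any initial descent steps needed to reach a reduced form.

D = 20, ⌊√D⌋ = 4
descent: ρ → (-1,4,1)  [lands on river]
river: ρ → (1,4,-1)
ρ-cycle length = 2 (tail of 1 descent step not counted)

2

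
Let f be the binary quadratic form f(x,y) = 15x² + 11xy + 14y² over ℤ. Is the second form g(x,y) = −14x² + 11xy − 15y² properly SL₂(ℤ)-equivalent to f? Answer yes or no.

D₁ = -719, D₂ = -719
f: flip: (15,11,14)→(14,-11,15)
f: reduced (well bottom): (14,-11,15) with a≤c, −a<b≤a
g is negative-definite; reduce −g:
−g: reduced (well bottom): (14,-11,15) with a≤c, −a<b≤a
flip sign back: reduced form of g is (-14,11,-15)
reduced forms (14, -11, 15) vs (-14, 11, -15) ⇒ inequivalent

no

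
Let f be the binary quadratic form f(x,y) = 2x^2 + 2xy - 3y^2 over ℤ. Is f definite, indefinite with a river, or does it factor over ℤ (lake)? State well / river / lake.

D = b²−4ac = 2² − 4·2·(-3) = 28
D > 0 non-square ⇒ indefinite ⇒ periodic river

river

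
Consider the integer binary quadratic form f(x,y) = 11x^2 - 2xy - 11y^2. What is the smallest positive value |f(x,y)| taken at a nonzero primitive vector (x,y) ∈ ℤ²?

descent: ρ → (-11,2,11)  [lands on river]
river: ρ → (11,20,-2)
river: ρ → (-2,20,11)
river: ρ → (11,2,-11)
river: ρ → (-11,20,2)
river: ρ → (2,20,-11)
closes: descent 1, river 6
min |a| on river = 2

2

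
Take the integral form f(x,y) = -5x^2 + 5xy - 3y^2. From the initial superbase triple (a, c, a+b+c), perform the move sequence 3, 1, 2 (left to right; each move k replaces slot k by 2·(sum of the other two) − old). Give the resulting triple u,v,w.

start (-5,-3,-3) = (f(1,0),f(0,1),f(1,1))
replace slot 3: 2·((-5)+(-3)) − (-3) = -13 → (-5,-3,-13)
replace slot 1: 2·((-3)+(-13)) − (-5) = -27 → (-27,-3,-13)
replace slot 2: 2·((-27)+(-13)) − (-3) = -77 → (-27,-77,-13)

-27,-77,-13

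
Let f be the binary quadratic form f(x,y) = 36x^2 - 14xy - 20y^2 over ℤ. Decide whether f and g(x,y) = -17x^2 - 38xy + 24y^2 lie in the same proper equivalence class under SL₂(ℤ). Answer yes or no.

D₁ = 3076, D₂ = 3076
river cycle of f (length 70): (-20, 54, 2), (2, 54, -20), (-20, 26, 30), (30, 34, -16), (-16, 30, 34), (34, 38, -12), (-12, 34, 40), (40, 46, -6), (-6, 50, 24), (24, 46, -10), … (60 more)
river cycle of g (length 74): (24, 38, -17), (-17, 30, 32), (32, 34, -15), (-15, 26, 40), (40, 54, -1), (-1, 54, 40), (40, 26, -15), (-15, 34, 32), (32, 30, -17), (-17, 38, 24), … (64 more)
cycles differ ⇒ inequivalent

no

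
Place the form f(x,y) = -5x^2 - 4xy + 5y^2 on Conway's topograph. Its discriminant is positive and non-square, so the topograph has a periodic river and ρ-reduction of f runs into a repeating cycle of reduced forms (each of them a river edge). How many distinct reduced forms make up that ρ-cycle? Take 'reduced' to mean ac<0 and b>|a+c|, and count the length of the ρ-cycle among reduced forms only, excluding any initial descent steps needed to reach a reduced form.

D = 116, ⌊√D⌋ = 10
descent: ρ → (5,4,-5)  [lands on river]
river: ρ → (-5,6,4)
river: ρ → (4,10,-1)
river: ρ → (-1,10,4)
river: ρ → (4,6,-5)
river: ρ → (-5,4,5)
river: ρ → (5,6,-4)
river: ρ → (-4,10,1)
river: ρ → (1,10,-4)
river: ρ → (-4,6,5)
ρ-cycle length = 10 (tail of 1 descent step not counted)

10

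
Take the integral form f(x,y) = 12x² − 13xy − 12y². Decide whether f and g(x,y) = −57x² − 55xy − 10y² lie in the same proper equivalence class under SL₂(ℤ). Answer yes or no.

D₁ = 745, D₂ = 745
river cycle of f (length 18): (-12, 13, 12), (12, 11, -13), (-13, 15, 10), (10, 25, -3), (-3, 23, 18), (18, 13, -8), (-8, 19, 12), (12, 5, -15), (-15, 25, 2), (2, 27, -2), … (8 more)
river cycle of g (length 18): (-10, 15, 13), (13, 11, -12), (-12, 13, 12), (12, 11, -13), (-13, 15, 10), (10, 25, -3), (-3, 23, 18), (18, 13, -8), (-8, 19, 12), (12, 5, -15), … (8 more)
cycles coincide ⇒ equivalent

yes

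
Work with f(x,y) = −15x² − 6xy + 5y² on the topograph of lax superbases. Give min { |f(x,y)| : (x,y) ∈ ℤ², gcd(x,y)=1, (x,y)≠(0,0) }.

descent: ρ → (5,16,-4)  [lands on river]
river: ρ → (-4,16,5)
river: ρ → (5,14,-7)
river: ρ → (-7,14,5)
closes: descent 1, river 4
min |a| on river = 4

4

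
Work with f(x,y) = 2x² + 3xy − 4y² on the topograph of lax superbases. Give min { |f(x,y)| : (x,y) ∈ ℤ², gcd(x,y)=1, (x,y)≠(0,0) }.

river: ρ → (-4,5,1)
river: ρ → (1,5,-4)
river: ρ → (-4,3,2)
river: ρ → (2,5,-2)
river: ρ → (-2,3,4)
river: ρ → (4,5,-1)
river: ρ → (-1,5,4)
river: ρ → (4,3,-2)
river: ρ → (-2,5,2)
river: ρ → (2,3,-4)
closes: descent 0, river 10
min |a| on river = 1

1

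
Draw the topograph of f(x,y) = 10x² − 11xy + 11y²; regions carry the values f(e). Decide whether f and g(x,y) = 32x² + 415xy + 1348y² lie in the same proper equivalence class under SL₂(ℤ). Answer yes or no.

D₁ = -319, D₂ = -319
f: translate: b→9 (≡-11 mod 20), so (10,-11,11)→(10,9,10)
f: reduced (well bottom): (10,9,10) with a≤c, −a<b≤a
g: translate: b→31 (≡415 mod 64), so (32,415,1348)→(32,31,10)
g: flip: (32,31,10)→(10,-31,32)
g: translate: b→9 (≡-31 mod 20), so (10,-31,32)→(10,9,10)
g: reduced (well bottom): (10,9,10) with a≤c, −a<b≤a
reduced forms (10, 9, 10) vs (10, 9, 10) ⇒ equivalent

yes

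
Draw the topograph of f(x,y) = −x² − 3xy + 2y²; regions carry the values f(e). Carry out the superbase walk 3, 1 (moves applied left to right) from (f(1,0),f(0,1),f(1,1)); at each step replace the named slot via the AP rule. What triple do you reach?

start (-1,2,-2) = (f(1,0),f(0,1),f(1,1))
replace slot 3: 2·((-1)+2) − (-2) = 4 → (-1,2,4)
replace slot 1: 2·(2+4) − (-1) = 13 → (13,2,4)

13,2,4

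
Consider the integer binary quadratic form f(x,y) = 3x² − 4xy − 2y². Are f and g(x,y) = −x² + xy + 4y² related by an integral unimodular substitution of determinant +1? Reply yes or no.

D₁ = 40, D₂ = 17
discriminants differ ⇒ not SL₂(ℤ)-equivalent

no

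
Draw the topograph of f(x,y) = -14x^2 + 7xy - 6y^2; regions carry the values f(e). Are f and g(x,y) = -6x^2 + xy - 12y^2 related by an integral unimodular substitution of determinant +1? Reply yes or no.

D₁ = -287, D₂ = -287
f is negative-definite; reduce −f:
−f: flip: (14,-7,6)→(6,7,14)
−f: translate: b→-5 (≡7 mod 12), so (6,7,14)→(6,-5,13)
−f: reduced (well bottom): (6,-5,13) with a≤c, −a<b≤a
flip sign back: reduced form of f is (-6,5,-13)
g is negative-definite; reduce −g:
−g: reduced (well bottom): (6,-1,12) with a≤c, −a<b≤a
flip sign back: reduced form of g is (-6,1,-12)
reduced forms (-6, 5, -13) vs (-6, 1, -12) ⇒ inequivalent

no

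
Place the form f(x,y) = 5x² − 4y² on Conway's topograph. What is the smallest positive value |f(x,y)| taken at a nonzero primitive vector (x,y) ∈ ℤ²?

descent: ρ → (-4,8,1)  [lands on river]
river: ρ → (1,8,-4)
closes: descent 1, river 2
min |a| on river = 1

1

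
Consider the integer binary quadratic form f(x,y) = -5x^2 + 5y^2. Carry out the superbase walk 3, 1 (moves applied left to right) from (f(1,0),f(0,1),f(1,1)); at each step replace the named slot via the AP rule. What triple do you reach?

start (-5,5,0) = (f(1,0),f(0,1),f(1,1))
replace slot 3: 2·((-5)+5) − 0 = 0 → (-5,5,0)
replace slot 1: 2·(5+0) − (-5) = 15 → (15,5,0)

15,5,0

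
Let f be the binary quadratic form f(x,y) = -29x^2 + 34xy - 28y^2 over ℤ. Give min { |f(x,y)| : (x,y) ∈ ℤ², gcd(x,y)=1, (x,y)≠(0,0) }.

translate: b→24 (≡-34 mod 58), so (29,-34,28)→(29,24,23)
flip: (29,24,23)→(23,-24,29)
translate: b→22 (≡-24 mod 46), so (23,-24,29)→(23,22,28)
reduced (well bottom): (23,22,28) with a≤c, −a<b≤a
well minimum |f| = |-23| = 23 (negative-definite)

23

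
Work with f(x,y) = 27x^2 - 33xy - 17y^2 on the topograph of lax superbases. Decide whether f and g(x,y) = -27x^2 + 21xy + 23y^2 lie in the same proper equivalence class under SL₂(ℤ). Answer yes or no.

D₁ = 2925, D₂ = 2925
river cycle of f (length 12): (-17, 33, 27), (27, 21, -23), (-23, 25, 25), (25, 25, -23), (-23, 21, 27), (27, 33, -17), (-17, 35, 25), (25, 15, -27), (-27, 39, 13), (13, 39, -27), … (2 more)
river cycle of g (length 12): (23, 25, -25), (-25, 25, 23), (23, 21, -27), (-27, 33, 17), (17, 35, -25), (-25, 15, 27), (27, 39, -13), (-13, 39, 27), (27, 15, -25), (-25, 35, 17), … (2 more)
cycles differ ⇒ inequivalent

no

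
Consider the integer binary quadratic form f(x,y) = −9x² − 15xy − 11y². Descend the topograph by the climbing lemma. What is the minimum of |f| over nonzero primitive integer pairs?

translate: b→-3 (≡15 mod 18), so (9,15,11)→(9,-3,5)
flip: (9,-3,5)→(5,3,9)
reduced (well bottom): (5,3,9) with a≤c, −a<b≤a
well minimum |f| = |-5| = 5 (negative-definite)

5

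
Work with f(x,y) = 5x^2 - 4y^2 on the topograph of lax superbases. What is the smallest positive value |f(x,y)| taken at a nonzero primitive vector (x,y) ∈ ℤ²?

descent: ρ → (-4,8,1)  [lands on river]
river: ρ → (1,8,-4)
closes: descent 1, river 2
min |a| on river = 1

1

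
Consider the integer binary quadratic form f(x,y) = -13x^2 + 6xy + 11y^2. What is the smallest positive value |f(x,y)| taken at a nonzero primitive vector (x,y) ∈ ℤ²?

river: ρ → (11,16,-8)
river: ρ → (-8,16,11)
river: ρ → (11,6,-13)
river: ρ → (-13,20,4)
river: ρ → (4,20,-13)
river: ρ → (-13,6,11)
closes: descent 0, river 6
min |a| on river = 4

4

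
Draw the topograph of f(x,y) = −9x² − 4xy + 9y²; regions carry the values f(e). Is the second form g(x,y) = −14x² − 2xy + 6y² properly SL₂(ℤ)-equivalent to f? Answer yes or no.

D₁ = 340, D₂ = 340
river cycle of f (length 10): (9, 4, -9), (-9, 14, 4), (4, 18, -1), (-1, 18, 4), (4, 14, -9), (-9, 4, 9), (9, 14, -4), (-4, 18, 1), (1, 18, -4), (-4, 14, 9)
river cycle of g (length 6): (6, 14, -6), (-6, 10, 10), (10, 10, -6), (-6, 14, 6), (6, 10, -10), (-10, 10, 6)
cycles differ ⇒ inequivalent

no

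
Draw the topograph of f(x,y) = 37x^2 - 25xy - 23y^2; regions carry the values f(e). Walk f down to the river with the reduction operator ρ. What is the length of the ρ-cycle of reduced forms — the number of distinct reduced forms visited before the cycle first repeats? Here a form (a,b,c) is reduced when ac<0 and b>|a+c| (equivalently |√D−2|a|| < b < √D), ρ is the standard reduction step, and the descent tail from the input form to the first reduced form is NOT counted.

D = 4029, ⌊√D⌋ = 63
descent: ρ → (-23,25,37)  [lands on river]
river: ρ → (37,49,-11)
river: ρ → (-11,61,7)
river: ρ → (7,51,-51)
river: ρ → (-51,51,7)
river: ρ → (7,61,-11)
river: ρ → (-11,49,37)
river: ρ → (37,25,-23)
river: ρ → (-23,21,39)
river: ρ → (39,57,-5)
river: ρ → (-5,63,3)
river: ρ → (3,63,-5)
river: ρ → (-5,57,39)
river: ρ → (39,21,-23)
ρ-cycle length = 14 (tail of 1 descent step not counted)

14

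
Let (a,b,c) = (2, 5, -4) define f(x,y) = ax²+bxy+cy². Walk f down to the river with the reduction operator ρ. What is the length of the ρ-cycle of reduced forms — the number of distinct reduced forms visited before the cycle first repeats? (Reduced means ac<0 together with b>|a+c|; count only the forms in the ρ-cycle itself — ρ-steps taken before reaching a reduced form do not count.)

D = 57, ⌊√D⌋ = 7
river: ρ → (-4,3,3)
river: ρ → (3,3,-4)
river: ρ → (-4,5,2)
river: ρ → (2,7,-1)
river: ρ → (-1,7,2)
river: ρ → (2,5,-4)
ρ-cycle length = 6 (tail of 0 descent steps not counted)

6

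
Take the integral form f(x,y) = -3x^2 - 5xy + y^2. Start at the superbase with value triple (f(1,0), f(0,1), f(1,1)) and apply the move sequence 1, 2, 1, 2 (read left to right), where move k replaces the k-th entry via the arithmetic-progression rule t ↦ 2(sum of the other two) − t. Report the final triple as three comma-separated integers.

start (-3,1,-7) = (f(1,0),f(0,1),f(1,1))
replace slot 1: 2·(1+(-7)) − (-3) = -9 → (-9,1,-7)
replace slot 2: 2·((-9)+(-7)) − 1 = -33 → (-9,-33,-7)
replace slot 1: 2·((-33)+(-7)) − (-9) = -71 → (-71,-33,-7)
replace slot 2: 2·((-71)+(-7)) − (-33) = -123 → (-71,-123,-7)

-71,-123,-7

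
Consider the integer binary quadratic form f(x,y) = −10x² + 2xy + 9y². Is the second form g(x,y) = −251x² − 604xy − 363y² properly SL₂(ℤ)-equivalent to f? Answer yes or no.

D₁ = 364, D₂ = 364
river cycle of f (length 8): (9, 16, -3), (-3, 14, 14), (14, 14, -3), (-3, 16, 9), (9, 2, -10), (-10, 18, 1), (1, 18, -10), (-10, 2, 9)
river cycle of g (length 8): (-10, 2, 9), (9, 16, -3), (-3, 14, 14), (14, 14, -3), (-3, 16, 9), (9, 2, -10), (-10, 18, 1), (1, 18, -10)
cycles coincide ⇒ equivalent

yes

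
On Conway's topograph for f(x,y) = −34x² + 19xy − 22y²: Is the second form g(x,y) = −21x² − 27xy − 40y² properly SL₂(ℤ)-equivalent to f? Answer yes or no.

D₁ = -2631, D₂ = -2631
f is negative-definite; reduce −f:
−f: flip: (34,-19,22)→(22,19,34)
−f: reduced (well bottom): (22,19,34) with a≤c, −a<b≤a
flip sign back: reduced form of f is (-22,-19,-34)
g is negative-definite; reduce −g:
−g: translate: b→-15 (≡27 mod 42), so (21,27,40)→(21,-15,34)
−g: reduced (well bottom): (21,-15,34) with a≤c, −a<b≤a
flip sign back: reduced form of g is (-21,15,-34)
reduced forms (-22, -19, -34) vs (-21, 15, -34) ⇒ inequivalent

no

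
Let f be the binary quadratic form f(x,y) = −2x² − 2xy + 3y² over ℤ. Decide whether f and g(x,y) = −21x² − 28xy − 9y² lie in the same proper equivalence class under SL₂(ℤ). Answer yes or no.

D₁ = 28, D₂ = 28
river cycle of f (length 4): (3, 2, -2), (-2, 2, 3), (3, 4, -1), (-1, 4, 3)
river cycle of g (length 4): (-1, 4, 3), (3, 2, -2), (-2, 2, 3), (3, 4, -1)
cycles coincide ⇒ equivalent

yes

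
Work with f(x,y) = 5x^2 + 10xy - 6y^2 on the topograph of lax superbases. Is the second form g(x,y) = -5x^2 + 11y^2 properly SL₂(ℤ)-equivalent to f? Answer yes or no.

D₁ = 220, D₂ = 220
river cycle of f (length 4): (-6, 14, 1), (1, 14, -6), (-6, 10, 5), (5, 10, -6)
river cycle of g (length 4): (-5, 10, 6), (6, 14, -1), (-1, 14, 6), (6, 10, -5)
cycles differ ⇒ inequivalent

no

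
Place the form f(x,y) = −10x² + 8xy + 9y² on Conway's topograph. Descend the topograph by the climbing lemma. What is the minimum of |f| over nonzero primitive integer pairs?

river: ρ → (9,10,-9)
river: ρ → (-9,8,10)
river: ρ → (10,12,-7)
river: ρ → (-7,16,6)
river: ρ → (6,20,-1)
river: ρ → (-1,20,6)
river: ρ → (6,16,-7)
river: ρ → (-7,12,10)
river: ρ → (10,8,-9)
river: ρ → (-9,10,9)
river: ρ → (9,8,-10)
river: ρ → (-10,12,7)
river: ρ → (7,16,-6)
river: ρ → (-6,20,1)
river: ρ → (1,20,-6)
river: ρ → (-6,16,7)
river: ρ → (7,12,-10)
river: ρ → (-10,8,9)
closes: descent 0, river 18
min |a| on river = 1

1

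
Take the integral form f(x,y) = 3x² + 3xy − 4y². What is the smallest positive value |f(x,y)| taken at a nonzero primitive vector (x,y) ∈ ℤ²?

river: ρ → (-4,5,2)
river: ρ → (2,7,-1)
river: ρ → (-1,7,2)
river: ρ → (2,5,-4)
river: ρ → (-4,3,3)
river: ρ → (3,3,-4)
closes: descent 0, river 6
min |a| on river = 1

1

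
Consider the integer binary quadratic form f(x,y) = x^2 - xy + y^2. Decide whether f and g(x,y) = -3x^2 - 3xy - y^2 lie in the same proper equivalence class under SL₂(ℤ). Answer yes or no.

D₁ = -3, D₂ = -3
f: translate: b→1 (≡-1 mod 2), so (1,-1,1)→(1,1,1)
f: reduced (well bottom): (1,1,1) with a≤c, −a<b≤a
g is negative-definite; reduce −g:
−g: flip: (3,3,1)→(1,-3,3)
−g: translate: b→1 (≡-3 mod 2), so (1,-3,3)→(1,1,1)
−g: reduced (well bottom): (1,1,1) with a≤c, −a<b≤a
flip sign back: reduced form of g is (-1,-1,-1)
reduced forms (1, 1, 1) vs (-1, -1, -1) ⇒ inequivalent

no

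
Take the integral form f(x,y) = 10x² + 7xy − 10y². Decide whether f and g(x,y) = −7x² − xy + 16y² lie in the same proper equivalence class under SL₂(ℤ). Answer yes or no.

D₁ = 449, D₂ = 449
river cycle of f (length 38): (-10, 13, 7), (7, 15, -8), (-8, 17, 5), (5, 13, -14), (-14, 15, 4), (4, 17, -10), (-10, 3, 11), (11, 19, -2), (-2, 21, 1), (1, 21, -2), … (28 more)
river cycle of g (length 38): (-7, 13, 10), (10, 7, -10), (-10, 13, 7), (7, 15, -8), (-8, 17, 5), (5, 13, -14), (-14, 15, 4), (4, 17, -10), (-10, 3, 11), (11, 19, -2), … (28 more)
cycles coincide ⇒ equivalent

yes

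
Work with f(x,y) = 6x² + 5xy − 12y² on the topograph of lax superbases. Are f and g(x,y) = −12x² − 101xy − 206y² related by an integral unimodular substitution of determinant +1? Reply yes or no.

D₁ = 313, D₂ = 313
river cycle of f (length 38): (6, 17, -1), (-1, 17, 6), (6, 7, -11), (-11, 15, 2), (2, 17, -3), (-3, 13, 12), (12, 11, -4), (-4, 13, 9), (9, 5, -8), (-8, 11, 6), … (28 more)
river cycle of g (length 38): (6, 17, -1), (-1, 17, 6), (6, 7, -11), (-11, 15, 2), (2, 17, -3), (-3, 13, 12), (12, 11, -4), (-4, 13, 9), (9, 5, -8), (-8, 11, 6), … (28 more)
cycles coincide ⇒ equivalent

yes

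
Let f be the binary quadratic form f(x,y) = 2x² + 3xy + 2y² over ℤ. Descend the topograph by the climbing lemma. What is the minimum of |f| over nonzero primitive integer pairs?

translate: b→-1 (≡3 mod 4), so (2,3,2)→(2,-1,1)
flip: (2,-1,1)→(1,1,2)
reduced (well bottom): (1,1,2) with a≤c, −a<b≤a
well minimum = a = 1

1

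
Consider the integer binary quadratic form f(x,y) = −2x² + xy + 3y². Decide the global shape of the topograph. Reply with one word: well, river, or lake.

D = b²−4ac = 1² − 4·(-2)·3 = 25
D = 5² is a perfect square ⇒ form factors over ℤ ⇒ lakes

lake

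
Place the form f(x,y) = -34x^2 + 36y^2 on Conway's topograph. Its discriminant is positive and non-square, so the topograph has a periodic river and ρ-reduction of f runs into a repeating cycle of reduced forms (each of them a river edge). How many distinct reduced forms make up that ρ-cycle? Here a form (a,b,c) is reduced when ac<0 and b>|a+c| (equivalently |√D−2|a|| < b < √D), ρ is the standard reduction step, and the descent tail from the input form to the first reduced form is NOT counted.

D = 4896, ⌊√D⌋ = 69
descent: ρ → (36,0,-34)
descent: ρ → (-34,68,2)  [lands on river]
river: ρ → (2,68,-34)
ρ-cycle length = 2 (tail of 2 descent steps not counted)

2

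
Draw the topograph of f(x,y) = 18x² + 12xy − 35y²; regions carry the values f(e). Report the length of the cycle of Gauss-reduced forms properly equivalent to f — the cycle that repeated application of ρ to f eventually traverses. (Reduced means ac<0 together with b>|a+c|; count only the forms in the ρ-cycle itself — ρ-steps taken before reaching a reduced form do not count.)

D = 2664, ⌊√D⌋ = 51
descent: ρ → (-35,-12,18)
descent: ρ → (18,48,-5)  [lands on river]
river: ρ → (-5,42,45)
river: ρ → (45,48,-2)
river: ρ → (-2,48,45)
river: ρ → (45,42,-5)
river: ρ → (-5,48,18)
river: ρ → (18,24,-29)
river: ρ → (-29,34,13)
river: ρ → (13,44,-14)
river: ρ → (-14,40,19)
river: ρ → (19,36,-18)
river: ρ → (-18,36,19)
river: ρ → (19,40,-14)
river: ρ → (-14,44,13)
river: ρ → (13,34,-29)
river: ρ → (-29,24,18)
ρ-cycle length = 16 (tail of 2 descent steps not counted)

16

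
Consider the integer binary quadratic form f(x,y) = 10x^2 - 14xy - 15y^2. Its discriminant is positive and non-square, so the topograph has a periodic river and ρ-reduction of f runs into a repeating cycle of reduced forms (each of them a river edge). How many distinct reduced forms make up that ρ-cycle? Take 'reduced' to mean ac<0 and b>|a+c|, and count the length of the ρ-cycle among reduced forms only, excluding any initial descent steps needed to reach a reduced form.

D = 796, ⌊√D⌋ = 28
descent: ρ → (-15,14,10)  [lands on river]
river: ρ → (10,26,-3)
river: ρ → (-3,28,1)
river: ρ → (1,28,-3)
river: ρ → (-3,26,10)
river: ρ → (10,14,-15)
river: ρ → (-15,16,9)
river: ρ → (9,20,-11)
river: ρ → (-11,24,5)
river: ρ → (5,26,-6)
river: ρ → (-6,22,13)
river: ρ → (13,4,-15)
river: ρ → (-15,26,2)
river: ρ → (2,26,-15)
river: ρ → (-15,4,13)
river: ρ → (13,22,-6)
river: ρ → (-6,26,5)
river: ρ → (5,24,-11)
river: ρ → (-11,20,9)
river: ρ → (9,16,-15)
ρ-cycle length = 20 (tail of 1 descent step not counted)

20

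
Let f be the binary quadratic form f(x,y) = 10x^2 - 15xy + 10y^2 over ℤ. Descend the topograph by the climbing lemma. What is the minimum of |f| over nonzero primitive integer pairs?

translate: b→5 (≡-15 mod 20), so (10,-15,10)→(10,5,5)
flip: (10,5,5)→(5,-5,10)
translate: b→5 (≡-5 mod 10), so (5,-5,10)→(5,5,10)
reduced (well bottom): (5,5,10) with a≤c, −a<b≤a
well minimum = a = 5

5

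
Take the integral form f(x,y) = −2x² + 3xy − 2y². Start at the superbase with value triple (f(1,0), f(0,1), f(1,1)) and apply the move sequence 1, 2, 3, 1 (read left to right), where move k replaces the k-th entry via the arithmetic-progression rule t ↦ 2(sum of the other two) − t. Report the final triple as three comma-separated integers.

start (-2,-2,-1) = (f(1,0),f(0,1),f(1,1))
replace slot 1: 2·((-2)+(-1)) − (-2) = -4 → (-4,-2,-1)
replace slot 2: 2·((-4)+(-1)) − (-2) = -8 → (-4,-8,-1)
replace slot 3: 2·((-4)+(-8)) − (-1) = -23 → (-4,-8,-23)
replace slot 1: 2·((-8)+(-23)) − (-4) = -58 → (-58,-8,-23)

-58,-8,-23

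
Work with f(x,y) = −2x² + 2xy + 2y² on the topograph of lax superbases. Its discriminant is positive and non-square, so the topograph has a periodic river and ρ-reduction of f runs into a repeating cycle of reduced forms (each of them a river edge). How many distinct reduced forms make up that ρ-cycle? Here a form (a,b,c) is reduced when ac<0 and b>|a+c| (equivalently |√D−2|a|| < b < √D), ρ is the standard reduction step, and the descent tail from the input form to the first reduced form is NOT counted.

D = 20, ⌊√D⌋ = 4
river: ρ → (2,2,-2)
river: ρ → (-2,2,2)
ρ-cycle length = 2 (tail of 0 descent steps not counted)

2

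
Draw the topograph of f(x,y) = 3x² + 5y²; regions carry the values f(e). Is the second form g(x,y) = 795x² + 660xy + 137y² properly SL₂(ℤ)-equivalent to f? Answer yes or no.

D₁ = -60, D₂ = -60
f: reduced (well bottom): (3,0,5) with a≤c, −a<b≤a
g: flip: (795,660,137)→(137,-660,795)
g: translate: b→-112 (≡-660 mod 274), so (137,-660,795)→(137,-112,23)
g: flip: (137,-112,23)→(23,112,137)
g: translate: b→20 (≡112 mod 46), so (23,112,137)→(23,20,5)
g: flip: (23,20,5)→(5,-20,23)
g: translate: b→0 (≡-20 mod 10), so (5,-20,23)→(5,0,3)
g: flip: (5,0,3)→(3,0,5)
g: reduced (well bottom): (3,0,5) with a≤c, −a<b≤a
reduced forms (3, 0, 5) vs (3, 0, 5) ⇒ equivalent

yes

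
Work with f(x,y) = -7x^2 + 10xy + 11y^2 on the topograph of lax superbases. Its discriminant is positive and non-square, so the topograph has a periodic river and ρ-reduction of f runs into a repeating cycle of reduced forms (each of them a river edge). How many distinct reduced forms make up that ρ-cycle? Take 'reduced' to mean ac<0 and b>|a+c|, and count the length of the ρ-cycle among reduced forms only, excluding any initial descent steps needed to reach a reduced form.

D = 408, ⌊√D⌋ = 20
river: ρ → (11,12,-6)
river: ρ → (-6,12,11)
river: ρ → (11,10,-7)
river: ρ → (-7,18,3)
river: ρ → (3,18,-7)
river: ρ → (-7,10,11)
ρ-cycle length = 6 (tail of 0 descent steps not counted)

6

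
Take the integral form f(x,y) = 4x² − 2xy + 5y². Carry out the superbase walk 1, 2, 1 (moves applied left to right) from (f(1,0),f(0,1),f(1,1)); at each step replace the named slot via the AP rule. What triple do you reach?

start (4,5,7) = (f(1,0),f(0,1),f(1,1))
replace slot 1: 2·(5+7) − 4 = 20 → (20,5,7)
replace slot 2: 2·(20+7) − 5 = 49 → (20,49,7)
replace slot 1: 2·(49+7) − 20 = 92 → (92,49,7)

92,49,7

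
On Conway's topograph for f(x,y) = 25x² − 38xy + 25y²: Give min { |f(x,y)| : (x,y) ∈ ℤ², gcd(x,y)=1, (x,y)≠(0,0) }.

translate: b→12 (≡-38 mod 50), so (25,-38,25)→(25,12,12)
flip: (25,12,12)→(12,-12,25)
translate: b→12 (≡-12 mod 24), so (12,-12,25)→(12,12,25)
reduced (well bottom): (12,12,25) with a≤c, −a<b≤a
well minimum = a = 12

12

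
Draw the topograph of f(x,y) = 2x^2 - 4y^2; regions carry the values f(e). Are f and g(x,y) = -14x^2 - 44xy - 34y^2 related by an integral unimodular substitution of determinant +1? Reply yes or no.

D₁ = 32, D₂ = 32
river cycle of f (length 2): (2, 4, -2), (-2, 4, 2)
river cycle of g (length 2): (2, 4, -2), (-2, 4, 2)
cycles coincide ⇒ equivalent

yes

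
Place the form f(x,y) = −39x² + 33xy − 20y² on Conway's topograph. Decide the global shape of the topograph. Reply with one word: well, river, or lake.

D = b²−4ac = 33² − 4·(-39)·(-20) = -2031
D < 0 ⇒ definite ⇒ every region one sign ⇒ single well

well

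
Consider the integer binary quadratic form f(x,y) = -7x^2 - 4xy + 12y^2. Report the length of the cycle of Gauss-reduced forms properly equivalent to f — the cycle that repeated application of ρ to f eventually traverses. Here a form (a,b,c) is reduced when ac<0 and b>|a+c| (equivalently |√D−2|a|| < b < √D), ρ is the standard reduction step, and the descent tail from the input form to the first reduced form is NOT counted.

D = 352, ⌊√D⌋ = 18
descent: ρ → (12,4,-7)
descent: ρ → (-7,10,9)  [lands on river]
river: ρ → (9,8,-8)
river: ρ → (-8,8,9)
river: ρ → (9,10,-7)
river: ρ → (-7,18,1)
river: ρ → (1,18,-7)
ρ-cycle length = 6 (tail of 2 descent steps not counted)

6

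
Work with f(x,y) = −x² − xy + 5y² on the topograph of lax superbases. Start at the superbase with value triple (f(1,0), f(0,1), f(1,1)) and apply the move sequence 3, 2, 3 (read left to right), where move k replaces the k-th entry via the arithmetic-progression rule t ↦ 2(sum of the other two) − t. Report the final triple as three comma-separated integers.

start (-1,5,3) = (f(1,0),f(0,1),f(1,1))
replace slot 3: 2·((-1)+5) − 3 = 5 → (-1,5,5)
replace slot 2: 2·((-1)+5) − 5 = 3 → (-1,3,5)
replace slot 3: 2·((-1)+3) − 5 = -1 → (-1,3,-1)

-1,3,-1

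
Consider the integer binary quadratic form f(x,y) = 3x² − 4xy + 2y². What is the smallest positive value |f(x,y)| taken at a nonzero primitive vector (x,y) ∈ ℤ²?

translate: b→2 (≡-4 mod 6), so (3,-4,2)→(3,2,1)
flip: (3,2,1)→(1,-2,3)
translate: b→0 (≡-2 mod 2), so (1,-2,3)→(1,0,2)
reduced (well bottom): (1,0,2) with a≤c, −a<b≤a
well minimum = a = 1

1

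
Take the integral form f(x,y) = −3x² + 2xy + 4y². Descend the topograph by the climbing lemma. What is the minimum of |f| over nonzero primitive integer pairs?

river: ρ → (4,6,-1)
river: ρ → (-1,6,4)
river: ρ → (4,2,-3)
river: ρ → (-3,4,3)
river: ρ → (3,2,-4)
river: ρ → (-4,6,1)
river: ρ → (1,6,-4)
river: ρ → (-4,2,3)
river: ρ → (3,4,-3)
river: ρ → (-3,2,4)
closes: descent 0, river 10
min |a| on river = 1

1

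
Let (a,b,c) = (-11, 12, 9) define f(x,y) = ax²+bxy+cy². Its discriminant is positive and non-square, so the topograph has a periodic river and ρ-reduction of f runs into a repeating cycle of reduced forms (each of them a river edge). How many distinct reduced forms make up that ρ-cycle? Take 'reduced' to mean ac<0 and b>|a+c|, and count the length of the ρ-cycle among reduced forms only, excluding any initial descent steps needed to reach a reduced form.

D = 540, ⌊√D⌋ = 23
river: ρ → (9,6,-14)
river: ρ → (-14,22,1)
river: ρ → (1,22,-14)
river: ρ → (-14,6,9)
river: ρ → (9,12,-11)
river: ρ → (-11,10,10)
river: ρ → (10,10,-11)
river: ρ → (-11,12,9)
ρ-cycle length = 8 (tail of 0 descent steps not counted)

8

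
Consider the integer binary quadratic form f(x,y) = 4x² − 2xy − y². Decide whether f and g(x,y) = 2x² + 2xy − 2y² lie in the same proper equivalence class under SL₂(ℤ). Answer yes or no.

D₁ = 20, D₂ = 20
river cycle of f (length 2): (-1, 4, 1), (1, 4, -1)
river cycle of g (length 2): (-2, 2, 2), (2, 2, -2)
cycles differ ⇒ inequivalent

no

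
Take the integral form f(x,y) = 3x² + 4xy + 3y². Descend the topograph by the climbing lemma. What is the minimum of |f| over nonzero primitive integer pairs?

translate: b→-2 (≡4 mod 6), so (3,4,3)→(3,-2,2)
flip: (3,-2,2)→(2,2,3)
reduced (well bottom): (2,2,3) with a≤c, −a<b≤a
well minimum = a = 2

2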